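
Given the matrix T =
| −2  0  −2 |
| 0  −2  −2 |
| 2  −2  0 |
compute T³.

T² = [[0, 4, 4], [−4, 8, 4], [−4, 4, 0]]
T³ = [[8, −16, −8], [16, −24, −8], [8, −8, 0]]

[[8, −16, −8], [16, −24, −8], [8, −8, 0]]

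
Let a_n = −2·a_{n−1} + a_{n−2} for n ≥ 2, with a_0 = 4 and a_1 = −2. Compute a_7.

−618

With companion matrix M = [[−2, 1], [1, 0]], [a_n, a_{n−1}]ᵀ = M·[a_{n−1}, a_{n−2}]ᵀ, so [a_7, a_6]ᵀ = M^6·[a_1, a_0]ᵀ.
M^6 = [[169, −70], [−70, 29]], giving [a_7, a_6]ᵀ = [[−618], [256]].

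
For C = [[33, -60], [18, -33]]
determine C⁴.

[[81, 0], [0, 81]]

tr C = 0 and det C = -9, so the characteristic polynomial is λ² − (0)λ + (-9) with roots 3 and -3.
Eigenvectors give P = [[2, -5], [1, -3]] with P⁻¹ = [[3, -5], [1, -2]], and C = P·diag(3, -3)·P⁻¹.
Then C⁴ = P·diag(81, 81)·P⁻¹ = [[162, -405], [81, -243]] · [[3, -5], [1, -2]] = [[81, 0], [0, 81]].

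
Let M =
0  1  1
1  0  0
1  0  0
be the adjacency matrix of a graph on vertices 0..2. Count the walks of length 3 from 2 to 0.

The number of length-3 walks from vertex 2 to vertex 0 is entry (2,0) of M^3, where M is the adjacency matrix.
M^2 = [[2, 0, 0], [0, 1, 1], [0, 1, 1]]
M^3 = [[0, 2, 2], [2, 0, 0], [2, 0, 0]]

2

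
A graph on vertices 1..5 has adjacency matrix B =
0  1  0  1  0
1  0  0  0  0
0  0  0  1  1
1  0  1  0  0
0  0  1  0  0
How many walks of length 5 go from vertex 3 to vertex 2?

4

The number of length-5 walks from vertex 3 to vertex 2 is entry (3,2) of B⁵, where B is the adjacency matrix.
B² = [[2, 0, 1, 0, 0], [0, 1, 0, 1, 0], [1, 0, 2, 0, 0], [0, 1, 0, 2, 1], [0, 0, 0, 1, 1]]
B³ = [[0, 2, 0, 3, 1], [2, 0, 1, 0, 0], [0, 1, 0, 3, 2], [3, 0, 3, 0, 0], [1, 0, 2, 0, 0]]
B⁴ = [[5, 0, 4, 0, 0], [0, 2, 0, 3, 1], [4, 0, 5, 0, 0], [0, 3, 0, 6, 3], [0, 1, 0, 3, 2]]
B⁵ = [[0, 5, 0, 9, 4], [5, 0, 4, 0, 0], [0, 4, 0, 9, 5], [9, 0, 9, 0, 0], [4, 0, 5, 0, 0]]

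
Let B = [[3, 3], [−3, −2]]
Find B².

[[0, 3], [−3, −5]]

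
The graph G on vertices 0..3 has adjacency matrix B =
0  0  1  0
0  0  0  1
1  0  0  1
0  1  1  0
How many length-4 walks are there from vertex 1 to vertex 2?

3

The number of length-4 walks from vertex 1 to vertex 2 is entry (1,2) of B^4, where B is the adjacency matrix.
B^2 = [[1, 0, 0, 1], [0, 1, 1, 0], [0, 1, 2, 0], [1, 0, 0, 2]]
B^3 = [[0, 1, 2, 0], [1, 0, 0, 2], [2, 0, 0, 3], [0, 2, 3, 0]]
B^4 = [[2, 0, 0, 3], [0, 2, 3, 0], [0, 3, 5, 0], [3, 0, 0, 5]]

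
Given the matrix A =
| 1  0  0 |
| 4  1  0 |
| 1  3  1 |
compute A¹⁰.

[[1, 0, 0], [40, 1, 0], [550, 30, 1]]

A = I + N where N = [[0, 0, 0], [4, 0, 0], [1, 3, 0]] is strictly lower-triangular, so N³ = 0.
(I + N)¹⁰ = I + 10·N + 45·N² = [[1, 0, 0], [40, 1, 0], [550, 30, 1]].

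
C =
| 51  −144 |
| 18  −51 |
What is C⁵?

tr C = 0 and det C = −9, so the characteristic polynomial is λ² − (0)λ + (−9) with roots −3 and 3.
Eigenvectors give P = [[−8, 3], [−3, 1]] with P⁻¹ = [[1, −3], [3, −8]], and C = P·diag(−3, 3)·P⁻¹.
Then C⁵ = P·diag(−243, 243)·P⁻¹ = [[1944, 729], [729, 243]] · [[1, −3], [3, −8]] = [[4131, −11664], [1458, −4131]].

[[4131, −11664], [1458, −4131]]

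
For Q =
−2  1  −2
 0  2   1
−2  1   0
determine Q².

[[8, −2, 5], [−2, 5, 2], [4, 0, 5]]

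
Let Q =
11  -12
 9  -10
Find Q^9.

tr Q = 1 and det Q = -2, so the characteristic polynomial is λ² − (1)λ + (-2) with roots 2 and -1.
Eigenvectors give P = [[4, 1], [3, 1]] with P⁻¹ = [[1, -1], [-3, 4]], and Q = P·diag(2, -1)·P⁻¹.
Then Q^9 = P·diag(512, -1)·P⁻¹ = [[2048, -1], [1536, -1]] · [[1, -1], [-3, 4]] = [[2051, -2052], [1539, -1540]].

[[2051, -2052], [1539, -1540]]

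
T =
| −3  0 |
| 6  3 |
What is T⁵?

[[−243, 0], [486, 243]]

tr T = 0 and det T = −9, so the characteristic polynomial is λ² − (0)λ + (−9) with roots 3 and −3.
Eigenvectors give P = [[0, −1], [1, 1]] with P⁻¹ = [[1, 1], [−1, 0]], and T = P·diag(3, −3)·P⁻¹.
Then T⁵ = P·diag(243, −243)·P⁻¹ = [[0, 243], [243, −243]] · [[1, 1], [−1, 0]] = [[−243, 0], [486, 243]].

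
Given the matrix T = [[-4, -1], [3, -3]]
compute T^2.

[[13, 7], [-21, 6]]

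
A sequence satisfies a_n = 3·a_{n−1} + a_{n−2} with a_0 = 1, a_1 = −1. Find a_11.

With companion matrix M = [[3, 1], [1, 0]], [a_n, a_{n−1}]ᵀ = M·[a_{n−1}, a_{n−2}]ᵀ, so [a_11, a_10]ᵀ = M¹⁰·[a_1, a_0]ᵀ.
M¹⁰ = [[141481, 42837], [42837, 12970]], giving [a_11, a_10]ᵀ = [[−98644], [−29867]].

−98644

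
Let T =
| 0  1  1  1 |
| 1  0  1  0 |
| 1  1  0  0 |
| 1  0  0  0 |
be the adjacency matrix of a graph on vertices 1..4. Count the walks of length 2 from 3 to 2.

1

The number of length-2 walks from vertex 3 to vertex 2 is entry (3,2) of T², where T is the adjacency matrix.
T² = [[3, 1, 1, 0], [1, 2, 1, 1], [1, 1, 2, 1], [0, 1, 1, 1]]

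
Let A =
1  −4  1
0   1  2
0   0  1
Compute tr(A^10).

3

A = I + N where N = [[0, −4, 1], [0, 0, 2], [0, 0, 0]] is strictly upper-triangular, so N^3 = 0.
(I + N)^10 = I + 10·N + 45·N^2 = [[1, −40, −350], [0, 1, 20], [0, 0, 1]].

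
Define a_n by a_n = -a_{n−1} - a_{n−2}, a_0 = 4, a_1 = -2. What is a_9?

With companion matrix A = [[-1, -1], [1, 0]], [a_n, a_{n−1}]ᵀ = A·[a_{n−1}, a_{n−2}]ᵀ, so [a_9, a_8]ᵀ = A⁸·[a_1, a_0]ᵀ.
A⁸ = [[0, 1], [-1, -1]], giving [a_9, a_8]ᵀ = [[4], [-2]].

4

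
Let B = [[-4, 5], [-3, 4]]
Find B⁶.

B² = I (check: tr B = 0 and det B = -1), so B⁶ = I since 6 is even.

[[1, 0], [0, 1]]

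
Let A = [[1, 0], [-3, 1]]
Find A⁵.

[[1, 0], [-15, 1]]

A = I + N where N = [[0, 0], [-3, 0]] is strictly lower-triangular, so N² = 0.
(I + N)⁵ = I + 5·N = [[1, 0], [-15, 1]].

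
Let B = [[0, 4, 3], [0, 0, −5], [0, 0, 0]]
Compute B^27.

B is strictly triangular, hence nilpotent: B^3 = 0, so B^27 = 0.

[[0, 0, 0], [0, 0, 0], [0, 0, 0]]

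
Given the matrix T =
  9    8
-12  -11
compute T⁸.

tr T = -2 and det T = -3, so the characteristic polynomial is λ² − (-2)λ + (-3) with roots 1 and -3.
Eigenvectors give P = [[1, 2], [-1, -3]] with P⁻¹ = [[3, 2], [-1, -1]], and T = P·diag(1, -3)·P⁻¹.
Then T⁸ = P·diag(1, 6561)·P⁻¹ = [[1, 13122], [-1, -19683]] · [[3, 2], [-1, -1]] = [[-13119, -13120], [19680, 19681]].

[[-13119, -13120], [19680, 19681]]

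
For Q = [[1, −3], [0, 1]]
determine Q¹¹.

Q = I + N where N = [[0, −3], [0, 0]] is strictly upper-triangular, so N² = 0.
(I + N)¹¹ = I + 11·N = [[1, −33], [0, 1]].

[[1, −33], [0, 1]]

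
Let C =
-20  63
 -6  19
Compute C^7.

tr C = -1 and det C = -2, so the characteristic polynomial is λ² − (-1)λ + (-2) with roots 1 and -2.
Eigenvectors give P = [[3, 7], [1, 2]] with P⁻¹ = [[-2, 7], [1, -3]], and C = P·diag(1, -2)·P⁻¹.
Then C^7 = P·diag(1, -128)·P⁻¹ = [[3, -896], [1, -256]] · [[-2, 7], [1, -3]] = [[-902, 2709], [-258, 775]].

[[-902, 2709], [-258, 775]]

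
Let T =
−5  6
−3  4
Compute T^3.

tr T = −1 and det T = −2, so the characteristic polynomial is λ² − (−1)λ + (−2) with roots −2 and 1.
Eigenvectors give P = [[2, −1], [1, −1]] with P⁻¹ = [[1, −1], [1, −2]], and T = P·diag(−2, 1)·P⁻¹.
Then T^3 = P·diag(−8, 1)·P⁻¹ = [[−16, −1], [−8, −1]] · [[1, −1], [1, −2]] = [[−17, 18], [−9, 10]].

[[−17, 18], [−9, 10]]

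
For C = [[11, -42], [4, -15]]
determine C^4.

tr C = -4 and det C = 3, so the characteristic polynomial is λ² − (-4)λ + (3) with roots -1 and -3.
Eigenvectors give P = [[7, -3], [2, -1]] with P⁻¹ = [[1, -3], [2, -7]], and C = P·diag(-1, -3)·P⁻¹.
Then C^4 = P·diag(1, 81)·P⁻¹ = [[7, -243], [2, -81]] · [[1, -3], [2, -7]] = [[-479, 1680], [-160, 561]].

[[-479, 1680], [-160, 561]]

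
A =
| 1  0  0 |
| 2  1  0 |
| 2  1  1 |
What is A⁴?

[[1, 0, 0], [8, 1, 0], [20, 4, 1]]

A = I + N where N = [[0, 0, 0], [2, 0, 0], [2, 1, 0]] is strictly lower-triangular, so N³ = 0.
(I + N)⁴ = I + 4·N + 6·N² = [[1, 0, 0], [8, 1, 0], [20, 4, 1]].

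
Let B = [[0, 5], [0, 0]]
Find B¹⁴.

B is strictly triangular, hence nilpotent: B² = 0, so B¹⁴ = 0.

[[0, 0], [0, 0]]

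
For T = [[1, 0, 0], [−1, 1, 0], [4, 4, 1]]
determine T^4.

T = I + N where N = [[0, 0, 0], [−1, 0, 0], [4, 4, 0]] is strictly lower-triangular, so N^3 = 0.
(I + N)^4 = I + 4·N + 6·N^2 = [[1, 0, 0], [−4, 1, 0], [−8, 16, 1]].

[[1, 0, 0], [−4, 1, 0], [−8, 16, 1]]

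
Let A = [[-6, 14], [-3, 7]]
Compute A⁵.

[[-6, 14], [-3, 7]]

A² = A (a projection; rank 1, trace 1), so A⁵ = A.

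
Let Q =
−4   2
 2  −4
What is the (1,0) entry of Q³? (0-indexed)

104

Q² = [[20, −16], [−16, 20]]
Q³ = [[−112, 104], [104, −112]]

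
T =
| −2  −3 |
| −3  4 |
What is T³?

T² = [[13, −6], [−6, 25]]
T³ = [[−8, −63], [−63, 118]]

[[−8, −63], [−63, 118]]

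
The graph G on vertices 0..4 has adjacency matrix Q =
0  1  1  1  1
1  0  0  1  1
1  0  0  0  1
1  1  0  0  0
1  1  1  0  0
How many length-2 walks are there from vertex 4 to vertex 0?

The number of length-2 walks from vertex 4 to vertex 0 is entry (4,0) of Q², where Q is the adjacency matrix.
Q² = [[4, 2, 1, 1, 2], [2, 3, 2, 1, 1], [1, 2, 2, 1, 1], [1, 1, 1, 2, 2], [2, 1, 1, 2, 3]]

2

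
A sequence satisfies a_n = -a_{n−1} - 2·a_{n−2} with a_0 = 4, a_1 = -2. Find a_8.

With companion matrix B = [[-1, -2], [1, 0]], [a_n, a_{n−1}]ᵀ = B·[a_{n−1}, a_{n−2}]ᵀ, so [a_8, a_7]ᵀ = B⁷·[a_1, a_0]ᵀ.
B⁷ = [[3, -14], [7, 10]], giving [a_8, a_7]ᵀ = [[-62], [26]].

-62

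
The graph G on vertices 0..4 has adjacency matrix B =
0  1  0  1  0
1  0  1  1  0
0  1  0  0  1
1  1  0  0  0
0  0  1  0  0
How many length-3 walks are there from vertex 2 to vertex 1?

4

The number of length-3 walks from vertex 2 to vertex 1 is entry (2,1) of B³, where B is the adjacency matrix.
B² = [[2, 1, 1, 1, 0], [1, 3, 0, 1, 1], [1, 0, 2, 1, 0], [1, 1, 1, 2, 0], [0, 1, 0, 0, 1]]
B³ = [[2, 4, 1, 3, 1], [4, 2, 4, 4, 0], [1, 4, 0, 1, 2], [3, 4, 1, 2, 1], [1, 0, 2, 1, 0]]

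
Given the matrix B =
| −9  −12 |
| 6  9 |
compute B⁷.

tr B = 0 and det B = −9, so the characteristic polynomial is λ² − (0)λ + (−9) with roots −3 and 3.
Eigenvectors give P = [[2, −1], [−1, 1]] with P⁻¹ = [[1, 1], [1, 2]], and B = P·diag(−3, 3)·P⁻¹.
Then B⁷ = P·diag(−2187, 2187)·P⁻¹ = [[−4374, −2187], [2187, 2187]] · [[1, 1], [1, 2]] = [[−6561, −8748], [4374, 6561]].

[[−6561, −8748], [4374, 6561]]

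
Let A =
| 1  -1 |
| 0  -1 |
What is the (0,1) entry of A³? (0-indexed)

A² = [[1, 0], [0, 1]]
A³ = [[1, -1], [0, -1]]

-1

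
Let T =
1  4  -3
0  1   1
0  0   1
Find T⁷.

T = I + N where N = [[0, 4, -3], [0, 0, 1], [0, 0, 0]] is strictly upper-triangular, so N³ = 0.
(I + N)⁷ = I + 7·N + 21·N² = [[1, 28, 63], [0, 1, 7], [0, 0, 1]].

[[1, 28, 63], [0, 1, 7], [0, 0, 1]]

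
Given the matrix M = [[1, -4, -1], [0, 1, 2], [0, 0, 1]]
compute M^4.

M = I + N where N = [[0, -4, -1], [0, 0, 2], [0, 0, 0]] is strictly upper-triangular, so N^3 = 0.
(I + N)^4 = I + 4·N + 6·N^2 = [[1, -16, -52], [0, 1, 8], [0, 0, 1]].

[[1, -16, -52], [0, 1, 8], [0, 0, 1]]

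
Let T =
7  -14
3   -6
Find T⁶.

[[7, -14], [3, -6]]

T² = T (a projection; rank 1, trace 1), so T⁶ = T.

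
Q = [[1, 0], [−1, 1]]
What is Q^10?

Q = I + N where N = [[0, 0], [−1, 0]] is strictly lower-triangular, so N^2 = 0.
(I + N)^10 = I + 10·N = [[1, 0], [−10, 1]].

[[1, 0], [−10, 1]]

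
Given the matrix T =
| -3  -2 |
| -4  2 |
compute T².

[[17, 2], [4, 12]]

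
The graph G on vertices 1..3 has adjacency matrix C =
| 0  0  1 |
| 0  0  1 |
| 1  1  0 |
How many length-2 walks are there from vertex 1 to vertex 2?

The number of length-2 walks from vertex 1 to vertex 2 is entry (1,2) of C^2, where C is the adjacency matrix.
C^2 = [[1, 1, 0], [1, 1, 0], [0, 0, 2]]

1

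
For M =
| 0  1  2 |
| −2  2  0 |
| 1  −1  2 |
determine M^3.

M^2 = [[0, 0, 4], [−4, 2, −4], [4, −3, 6]]
M^3 = [[4, −4, 8], [−8, 4, −16], [12, −8, 20]]

[[4, −4, 8], [−8, 4, −16], [12, −8, 20]]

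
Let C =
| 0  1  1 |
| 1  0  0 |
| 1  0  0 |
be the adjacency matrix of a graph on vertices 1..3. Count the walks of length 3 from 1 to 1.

0

The number of length-3 walks from vertex 1 to vertex 1 is entry (1,1) of C^3, where C is the adjacency matrix.
C^2 = [[2, 0, 0], [0, 1, 1], [0, 1, 1]]
C^3 = [[0, 2, 2], [2, 0, 0], [2, 0, 0]]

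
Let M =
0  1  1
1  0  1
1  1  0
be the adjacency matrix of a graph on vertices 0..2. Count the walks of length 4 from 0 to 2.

The number of length-4 walks from vertex 0 to vertex 2 is entry (0,2) of M^4, where M is the adjacency matrix.
M^2 = [[2, 1, 1], [1, 2, 1], [1, 1, 2]]
M^3 = [[2, 3, 3], [3, 2, 3], [3, 3, 2]]
M^4 = [[6, 5, 5], [5, 6, 5], [5, 5, 6]]

5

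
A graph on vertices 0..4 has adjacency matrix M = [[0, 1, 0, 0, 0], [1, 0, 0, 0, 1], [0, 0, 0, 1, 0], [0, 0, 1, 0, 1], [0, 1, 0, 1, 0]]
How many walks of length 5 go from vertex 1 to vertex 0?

5

The number of length-5 walks from vertex 1 to vertex 0 is entry (1,0) of M⁵, where M is the adjacency matrix.
M² = [[1, 0, 0, 0, 1], [0, 2, 0, 1, 0], [0, 0, 1, 0, 1], [0, 1, 0, 2, 0], [1, 0, 1, 0, 2]]
M³ = [[0, 2, 0, 1, 0], [2, 0, 1, 0, 3], [0, 1, 0, 2, 0], [1, 0, 2, 0, 3], [0, 3, 0, 3, 0]]
M⁴ = [[2, 0, 1, 0, 3], [0, 5, 0, 4, 0], [1, 0, 2, 0, 3], [0, 4, 0, 5, 0], [3, 0, 3, 0, 6]]
M⁵ = [[0, 5, 0, 4, 0], [5, 0, 4, 0, 9], [0, 4, 0, 5, 0], [4, 0, 5, 0, 9], [0, 9, 0, 9, 0]]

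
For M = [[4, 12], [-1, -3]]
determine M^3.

[[4, 12], [-1, -3]]

M² = M (a projection; rank 1, trace 1), so M^3 = M.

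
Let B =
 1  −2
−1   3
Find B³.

B² = [[3, −8], [−4, 11]]
B³ = [[11, −30], [−15, 41]]

[[11, −30], [−15, 41]]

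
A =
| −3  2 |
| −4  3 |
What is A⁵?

A² = I (check: tr A = 0 and det A = −1), so A⁵ = A since 5 is odd.

[[−3, 2], [−4, 3]]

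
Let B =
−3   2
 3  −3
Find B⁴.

[[441, −360], [−540, 441]]

B² = [[15, −12], [−18, 15]]
B³ = [[−81, 66], [99, −81]]
B⁴ = [[441, −360], [−540, 441]]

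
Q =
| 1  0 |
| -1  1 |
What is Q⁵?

[[1, 0], [-5, 1]]

Q = I + N where N = [[0, 0], [-1, 0]] is strictly lower-triangular, so N² = 0.
(I + N)⁵ = I + 5·N = [[1, 0], [-5, 1]].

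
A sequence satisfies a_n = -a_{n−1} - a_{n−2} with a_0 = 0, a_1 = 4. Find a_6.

0

With companion matrix C = [[-1, -1], [1, 0]], [a_n, a_{n−1}]ᵀ = C·[a_{n−1}, a_{n−2}]ᵀ, so [a_6, a_5]ᵀ = C⁵·[a_1, a_0]ᵀ.
C⁵ = [[0, 1], [-1, -1]], giving [a_6, a_5]ᵀ = [[0], [-4]].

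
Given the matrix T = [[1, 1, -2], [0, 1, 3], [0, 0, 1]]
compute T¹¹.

T = I + N where N = [[0, 1, -2], [0, 0, 3], [0, 0, 0]] is strictly upper-triangular, so N³ = 0.
(I + N)¹¹ = I + 11·N + 55·N² = [[1, 11, 143], [0, 1, 33], [0, 0, 1]].

[[1, 11, 143], [0, 1, 33], [0, 0, 1]]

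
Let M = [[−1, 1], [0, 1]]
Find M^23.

[[−1, 1], [0, 1]]

M² = I (check: tr M = 0 and det M = −1), so M^23 = M since 23 is odd.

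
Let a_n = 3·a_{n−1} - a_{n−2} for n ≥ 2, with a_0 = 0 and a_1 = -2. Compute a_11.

-35422

With companion matrix M = [[3, -1], [1, 0]], [a_n, a_{n−1}]ᵀ = M·[a_{n−1}, a_{n−2}]ᵀ, so [a_11, a_10]ᵀ = M^10·[a_1, a_0]ᵀ.
M^10 = [[17711, -6765], [6765, -2584]], giving [a_11, a_10]ᵀ = [[-35422], [-13530]].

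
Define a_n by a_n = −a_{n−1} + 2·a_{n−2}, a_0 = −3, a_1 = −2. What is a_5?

With companion matrix A = [[−1, 2], [1, 0]], [a_n, a_{n−1}]ᵀ = A·[a_{n−1}, a_{n−2}]ᵀ, so [a_5, a_4]ᵀ = A^4·[a_1, a_0]ᵀ.
A^4 = [[11, −10], [−5, 6]], giving [a_5, a_4]ᵀ = [[8], [−8]].

8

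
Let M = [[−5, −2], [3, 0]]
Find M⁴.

[[211, 130], [−195, −114]]

tr M = −5 and det M = 6, so the characteristic polynomial is λ² − (−5)λ + (6) with roots −3 and −2.
Eigenvectors give P = [[1, −2], [−1, 3]] with P⁻¹ = [[3, 2], [1, 1]], and M = P·diag(−3, −2)·P⁻¹.
Then M⁴ = P·diag(81, 16)·P⁻¹ = [[81, −32], [−81, 48]] · [[3, 2], [1, 1]] = [[211, 130], [−195, −114]].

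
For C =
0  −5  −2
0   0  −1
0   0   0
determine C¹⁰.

[[0, 0, 0], [0, 0, 0], [0, 0, 0]]

C is strictly triangular, hence nilpotent: C³ = 0, so C¹⁰ = 0.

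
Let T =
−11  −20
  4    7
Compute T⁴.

tr T = −4 and det T = 3, so the characteristic polynomial is λ² − (−4)λ + (3) with roots −1 and −3.
Eigenvectors give P = [[−2, −5], [1, 2]] with P⁻¹ = [[2, 5], [−1, −2]], and T = P·diag(−1, −3)·P⁻¹.
Then T⁴ = P·diag(1, 81)·P⁻¹ = [[−2, −405], [1, 162]] · [[2, 5], [−1, −2]] = [[401, 800], [−160, −319]].

[[401, 800], [−160, −319]]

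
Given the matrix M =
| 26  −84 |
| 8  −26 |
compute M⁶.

tr M = 0 and det M = −4, so the characteristic polynomial is λ² − (0)λ + (−4) with roots −2 and 2.
Eigenvectors give P = [[3, 7], [1, 2]] with P⁻¹ = [[−2, 7], [1, −3]], and M = P·diag(−2, 2)·P⁻¹.
Then M⁶ = P·diag(64, 64)·P⁻¹ = [[192, 448], [64, 128]] · [[−2, 7], [1, −3]] = [[64, 0], [0, 64]].

[[64, 0], [0, 64]]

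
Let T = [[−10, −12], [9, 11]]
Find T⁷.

tr T = 1 and det T = −2, so the characteristic polynomial is λ² − (1)λ + (−2) with roots 2 and −1.
Eigenvectors give P = [[−1, 4], [1, −3]] with P⁻¹ = [[3, 4], [1, 1]], and T = P·diag(2, −1)·P⁻¹.
Then T⁷ = P·diag(128, −1)·P⁻¹ = [[−128, −4], [128, 3]] · [[3, 4], [1, 1]] = [[−388, −516], [387, 515]].

[[−388, −516], [387, 515]]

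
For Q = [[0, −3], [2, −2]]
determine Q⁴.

[[12, −48], [32, −20]]

Q² = [[−6, 6], [−4, −2]]
Q³ = [[12, 6], [−4, 16]]
Q⁴ = [[12, −48], [32, −20]]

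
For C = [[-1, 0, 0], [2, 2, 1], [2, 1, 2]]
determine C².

[[1, 0, 0], [4, 5, 4], [4, 4, 5]]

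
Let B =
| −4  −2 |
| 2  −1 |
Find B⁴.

[[44, 90], [−90, −91]]

B² = [[12, 10], [−10, −3]]
B³ = [[−28, −34], [34, 23]]
B⁴ = [[44, 90], [−90, −91]]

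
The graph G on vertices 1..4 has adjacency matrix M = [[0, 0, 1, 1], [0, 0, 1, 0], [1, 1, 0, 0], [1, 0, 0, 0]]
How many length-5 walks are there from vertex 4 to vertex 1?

5

The number of length-5 walks from vertex 4 to vertex 1 is entry (4,1) of M^5, where M is the adjacency matrix.
M^2 = [[2, 1, 0, 0], [1, 1, 0, 0], [0, 0, 2, 1], [0, 0, 1, 1]]
M^3 = [[0, 0, 3, 2], [0, 0, 2, 1], [3, 2, 0, 0], [2, 1, 0, 0]]
M^4 = [[5, 3, 0, 0], [3, 2, 0, 0], [0, 0, 5, 3], [0, 0, 3, 2]]
M^5 = [[0, 0, 8, 5], [0, 0, 5, 3], [8, 5, 0, 0], [5, 3, 0, 0]]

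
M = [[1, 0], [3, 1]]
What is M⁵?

[[1, 0], [15, 1]]

M = I + N where N = [[0, 0], [3, 0]] is strictly lower-triangular, so N² = 0.
(I + N)⁵ = I + 5·N = [[1, 0], [15, 1]].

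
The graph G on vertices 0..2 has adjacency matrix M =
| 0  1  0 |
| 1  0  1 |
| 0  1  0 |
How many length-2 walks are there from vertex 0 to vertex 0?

The number of length-2 walks from vertex 0 to vertex 0 is entry (0,0) of M^2, where M is the adjacency matrix.
M^2 = [[1, 0, 1], [0, 2, 0], [1, 0, 1]]

1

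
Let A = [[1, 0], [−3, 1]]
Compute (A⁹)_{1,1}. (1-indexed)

1

A = I + N where N = [[0, 0], [−3, 0]] is strictly lower-triangular, so N² = 0.
(I + N)⁹ = I + 9·N = [[1, 0], [−27, 1]].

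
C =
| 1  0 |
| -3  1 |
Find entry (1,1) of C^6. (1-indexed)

C = I + N where N = [[0, 0], [-3, 0]] is strictly lower-triangular, so N^2 = 0.
(I + N)^6 = I + 6·N = [[1, 0], [-18, 1]].

1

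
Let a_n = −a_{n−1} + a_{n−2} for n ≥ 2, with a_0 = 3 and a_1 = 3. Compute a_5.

6

With companion matrix B = [[−1, 1], [1, 0]], [a_n, a_{n−1}]ᵀ = B·[a_{n−1}, a_{n−2}]ᵀ, so [a_5, a_4]ᵀ = B^4·[a_1, a_0]ᵀ.
B^4 = [[5, −3], [−3, 2]], giving [a_5, a_4]ᵀ = [[6], [−3]].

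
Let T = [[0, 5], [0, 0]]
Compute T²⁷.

[[0, 0], [0, 0]]

T is strictly triangular, hence nilpotent: T² = 0, so T²⁷ = 0.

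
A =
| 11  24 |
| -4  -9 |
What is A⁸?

[[19681, 39360], [-6560, -13119]]

tr A = 2 and det A = -3, so the characteristic polynomial is λ² − (2)λ + (-3) with roots -1 and 3.
Eigenvectors give P = [[-2, -3], [1, 1]] with P⁻¹ = [[1, 3], [-1, -2]], and A = P·diag(-1, 3)·P⁻¹.
Then A⁸ = P·diag(1, 6561)·P⁻¹ = [[-2, -19683], [1, 6561]] · [[1, 3], [-1, -2]] = [[19681, 39360], [-6560, -13119]].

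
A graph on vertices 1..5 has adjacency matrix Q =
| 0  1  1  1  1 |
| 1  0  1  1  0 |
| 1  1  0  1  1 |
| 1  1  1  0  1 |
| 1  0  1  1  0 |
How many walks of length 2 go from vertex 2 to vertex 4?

The number of length-2 walks from vertex 2 to vertex 4 is entry (2,4) of Q², where Q is the adjacency matrix.
Q² = [[4, 2, 3, 3, 2], [2, 3, 2, 2, 3], [3, 2, 4, 3, 2], [3, 2, 3, 4, 2], [2, 3, 2, 2, 3]]

2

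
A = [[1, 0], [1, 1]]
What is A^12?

[[1, 0], [12, 1]]

A = I + N where N = [[0, 0], [1, 0]] is strictly lower-triangular, so N^2 = 0.
(I + N)^12 = I + 12·N = [[1, 0], [12, 1]].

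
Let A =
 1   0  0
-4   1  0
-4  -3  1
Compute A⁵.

[[1, 0, 0], [-20, 1, 0], [100, -15, 1]]

A = I + N where N = [[0, 0, 0], [-4, 0, 0], [-4, -3, 0]] is strictly lower-triangular, so N³ = 0.
(I + N)⁵ = I + 5·N + 10·N² = [[1, 0, 0], [-20, 1, 0], [100, -15, 1]].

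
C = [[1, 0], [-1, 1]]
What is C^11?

[[1, 0], [-11, 1]]

C = I + N where N = [[0, 0], [-1, 0]] is strictly lower-triangular, so N^2 = 0.
(I + N)^11 = I + 11·N = [[1, 0], [-11, 1]].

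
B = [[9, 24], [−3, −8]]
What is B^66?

[[9, 24], [−3, −8]]

B² = B (a projection; rank 1, trace 1), so B^66 = B.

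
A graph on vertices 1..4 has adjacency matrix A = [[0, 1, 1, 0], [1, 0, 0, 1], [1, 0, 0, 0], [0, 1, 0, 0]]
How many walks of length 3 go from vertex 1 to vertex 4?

0

The number of length-3 walks from vertex 1 to vertex 4 is entry (1,4) of A^3, where A is the adjacency matrix.
A^2 = [[2, 0, 0, 1], [0, 2, 1, 0], [0, 1, 1, 0], [1, 0, 0, 1]]
A^3 = [[0, 3, 2, 0], [3, 0, 0, 2], [2, 0, 0, 1], [0, 2, 1, 0]]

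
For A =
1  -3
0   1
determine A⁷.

A = I + N where N = [[0, -3], [0, 0]] is strictly upper-triangular, so N² = 0.
(I + N)⁷ = I + 7·N = [[1, -21], [0, 1]].

[[1, -21], [0, 1]]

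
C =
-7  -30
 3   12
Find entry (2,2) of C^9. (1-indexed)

tr C = 5 and det C = 6, so the characteristic polynomial is λ² − (5)λ + (6) with roots 2 and 3.
Eigenvectors give P = [[10, -3], [-3, 1]] with P⁻¹ = [[1, 3], [3, 10]], and C = P·diag(2, 3)·P⁻¹.
Then C^9 = P·diag(512, 19683)·P⁻¹ = [[5120, -59049], [-1536, 19683]] · [[1, 3], [3, 10]] = [[-172027, -575130], [57513, 192222]].

192222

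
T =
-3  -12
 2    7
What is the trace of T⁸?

6562

tr T = 4 and det T = 3, so the characteristic polynomial is λ² − (4)λ + (3) with roots 1 and 3.
Eigenvectors give P = [[-3, -2], [1, 1]] with P⁻¹ = [[-1, -2], [1, 3]], and T = P·diag(1, 3)·P⁻¹.
Then T⁸ = P·diag(1, 6561)·P⁻¹ = [[-3, -13122], [1, 6561]] · [[-1, -2], [1, 3]] = [[-13119, -39360], [6560, 19681]].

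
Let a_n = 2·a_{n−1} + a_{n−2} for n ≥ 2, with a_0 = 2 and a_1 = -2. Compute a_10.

-2786

With companion matrix C = [[2, 1], [1, 0]], [a_n, a_{n−1}]ᵀ = C·[a_{n−1}, a_{n−2}]ᵀ, so [a_10, a_9]ᵀ = C⁹·[a_1, a_0]ᵀ.
C⁹ = [[2378, 985], [985, 408]], giving [a_10, a_9]ᵀ = [[-2786], [-1154]].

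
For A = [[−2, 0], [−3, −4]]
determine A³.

A² = [[4, 0], [18, 16]]
A³ = [[−8, 0], [−84, −64]]

[[−8, 0], [−84, −64]]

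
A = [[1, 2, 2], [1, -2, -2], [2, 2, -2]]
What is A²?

[[7, 2, -6], [-5, 2, 10], [0, -4, 4]]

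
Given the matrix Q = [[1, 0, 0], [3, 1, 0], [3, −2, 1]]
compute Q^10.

[[1, 0, 0], [30, 1, 0], [−240, −20, 1]]

Q = I + N where N = [[0, 0, 0], [3, 0, 0], [3, −2, 0]] is strictly lower-triangular, so N^3 = 0.
(I + N)^10 = I + 10·N + 45·N^2 = [[1, 0, 0], [30, 1, 0], [−240, −20, 1]].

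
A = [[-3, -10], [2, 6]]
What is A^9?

[[-2043, -5110], [1022, 2556]]

tr A = 3 and det A = 2, so the characteristic polynomial is λ² − (3)λ + (2) with roots 1 and 2.
Eigenvectors give P = [[5, -2], [-2, 1]] with P⁻¹ = [[1, 2], [2, 5]], and A = P·diag(1, 2)·P⁻¹.
Then A^9 = P·diag(1, 512)·P⁻¹ = [[5, -1024], [-2, 512]] · [[1, 2], [2, 5]] = [[-2043, -5110], [1022, 2556]].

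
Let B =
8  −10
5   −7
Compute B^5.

[[518, −550], [275, −307]]

tr B = 1 and det B = −6, so the characteristic polynomial is λ² − (1)λ + (−6) with roots −2 and 3.
Eigenvectors give P = [[1, −2], [1, −1]] with P⁻¹ = [[−1, 2], [−1, 1]], and B = P·diag(−2, 3)·P⁻¹.
Then B^5 = P·diag(−32, 243)·P⁻¹ = [[−32, −486], [−32, −243]] · [[−1, 2], [−1, 1]] = [[518, −550], [275, −307]].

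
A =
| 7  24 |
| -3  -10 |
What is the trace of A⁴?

tr A = -3 and det A = 2, so the characteristic polynomial is λ² − (-3)λ + (2) with roots -2 and -1.
Eigenvectors give P = [[-8, 3], [3, -1]] with P⁻¹ = [[1, 3], [3, 8]], and A = P·diag(-2, -1)·P⁻¹.
Then A⁴ = P·diag(16, 1)·P⁻¹ = [[-128, 3], [48, -1]] · [[1, 3], [3, 8]] = [[-119, -360], [45, 136]].

17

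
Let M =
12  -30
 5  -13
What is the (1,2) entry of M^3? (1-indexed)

tr M = -1 and det M = -6, so the characteristic polynomial is λ² − (-1)λ + (-6) with roots 2 and -3.
Eigenvectors give P = [[-3, -2], [-1, -1]] with P⁻¹ = [[-1, 2], [1, -3]], and M = P·diag(2, -3)·P⁻¹.
Then M^3 = P·diag(8, -27)·P⁻¹ = [[-24, 54], [-8, 27]] · [[-1, 2], [1, -3]] = [[78, -210], [35, -97]].

-210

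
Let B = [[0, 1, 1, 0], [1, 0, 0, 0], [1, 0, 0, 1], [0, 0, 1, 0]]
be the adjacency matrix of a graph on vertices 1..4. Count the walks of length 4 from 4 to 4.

The number of length-4 walks from vertex 4 to vertex 4 is entry (4,4) of B^4, where B is the adjacency matrix.
B^2 = [[2, 0, 0, 1], [0, 1, 1, 0], [0, 1, 2, 0], [1, 0, 0, 1]]
B^3 = [[0, 2, 3, 0], [2, 0, 0, 1], [3, 0, 0, 2], [0, 1, 2, 0]]
B^4 = [[5, 0, 0, 3], [0, 2, 3, 0], [0, 3, 5, 0], [3, 0, 0, 2]]

2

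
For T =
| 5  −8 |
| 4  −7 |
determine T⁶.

tr T = −2 and det T = −3, so the characteristic polynomial is λ² − (−2)λ + (−3) with roots −3 and 1.
Eigenvectors give P = [[1, 2], [1, 1]] with P⁻¹ = [[−1, 2], [1, −1]], and T = P·diag(−3, 1)·P⁻¹.
Then T⁶ = P·diag(729, 1)·P⁻¹ = [[729, 2], [729, 1]] · [[−1, 2], [1, −1]] = [[−727, 1456], [−728, 1457]].

[[−727, 1456], [−728, 1457]]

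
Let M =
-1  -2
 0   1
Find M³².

M² = I (check: tr M = 0 and det M = -1), so M³² = I since 32 is even.

[[1, 0], [0, 1]]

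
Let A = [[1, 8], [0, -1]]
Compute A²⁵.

A² = I (check: tr A = 0 and det A = -1), so A²⁵ = A since 25 is odd.

[[1, 8], [0, -1]]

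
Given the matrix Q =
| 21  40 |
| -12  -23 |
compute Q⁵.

[[1221, 2440], [-732, -1463]]

tr Q = -2 and det Q = -3, so the characteristic polynomial is λ² − (-2)λ + (-3) with roots -3 and 1.
Eigenvectors give P = [[5, 2], [-3, -1]] with P⁻¹ = [[-1, -2], [3, 5]], and Q = P·diag(-3, 1)·P⁻¹.
Then Q⁵ = P·diag(-243, 1)·P⁻¹ = [[-1215, 2], [729, -1]] · [[-1, -2], [3, 5]] = [[1221, 2440], [-732, -1463]].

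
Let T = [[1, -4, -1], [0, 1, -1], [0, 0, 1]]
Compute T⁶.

[[1, -24, 54], [0, 1, -6], [0, 0, 1]]

T = I + N where N = [[0, -4, -1], [0, 0, -1], [0, 0, 0]] is strictly upper-triangular, so N³ = 0.
(I + N)⁶ = I + 6·N + 15·N² = [[1, -24, 54], [0, 1, -6], [0, 0, 1]].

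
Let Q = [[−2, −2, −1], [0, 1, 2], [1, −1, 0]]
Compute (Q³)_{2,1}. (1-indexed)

Q² = [[3, 3, −2], [2, −1, 2], [−2, −3, −3]]
Q³ = [[−8, −1, 3], [−2, −7, −4], [1, 4, −4]]

−2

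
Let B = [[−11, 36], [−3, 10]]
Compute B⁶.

[[253, −756], [63, −188]]

tr B = −1 and det B = −2, so the characteristic polynomial is λ² − (−1)λ + (−2) with roots 1 and −2.
Eigenvectors give P = [[3, 4], [1, 1]] with P⁻¹ = [[−1, 4], [1, −3]], and B = P·diag(1, −2)·P⁻¹.
Then B⁶ = P·diag(1, 64)·P⁻¹ = [[3, 256], [1, 64]] · [[−1, 4], [1, −3]] = [[253, −756], [63, −188]].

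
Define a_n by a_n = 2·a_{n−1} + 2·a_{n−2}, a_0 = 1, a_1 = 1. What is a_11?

With companion matrix Q = [[2, 2], [1, 0]], [a_n, a_{n−1}]ᵀ = Q·[a_{n−1}, a_{n−2}]ᵀ, so [a_11, a_10]ᵀ = Q¹⁰·[a_1, a_0]ᵀ.
Q¹⁰ = [[18272, 13376], [6688, 4896]], giving [a_11, a_10]ᵀ = [[31648], [11584]].

31648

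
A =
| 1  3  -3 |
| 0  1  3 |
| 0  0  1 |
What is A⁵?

A = I + N where N = [[0, 3, -3], [0, 0, 3], [0, 0, 0]] is strictly upper-triangular, so N³ = 0.
(I + N)⁵ = I + 5·N + 10·N² = [[1, 15, 75], [0, 1, 15], [0, 0, 1]].

[[1, 15, 75], [0, 1, 15], [0, 0, 1]]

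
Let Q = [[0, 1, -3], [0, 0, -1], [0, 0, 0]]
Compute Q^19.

[[0, 0, 0], [0, 0, 0], [0, 0, 0]]

Q is strictly triangular, hence nilpotent: Q^3 = 0, so Q^19 = 0.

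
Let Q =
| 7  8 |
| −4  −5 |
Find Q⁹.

[[39367, 39368], [−19684, −19685]]

tr Q = 2 and det Q = −3, so the characteristic polynomial is λ² − (2)λ + (−3) with roots −1 and 3.
Eigenvectors give P = [[−1, 2], [1, −1]] with P⁻¹ = [[1, 2], [1, 1]], and Q = P·diag(−1, 3)·P⁻¹.
Then Q⁹ = P·diag(−1, 19683)·P⁻¹ = [[1, 39366], [−1, −19683]] · [[1, 2], [1, 1]] = [[39367, 39368], [−19684, −19685]].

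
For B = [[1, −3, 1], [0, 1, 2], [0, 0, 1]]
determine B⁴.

B = I + N where N = [[0, −3, 1], [0, 0, 2], [0, 0, 0]] is strictly upper-triangular, so N³ = 0.
(I + N)⁴ = I + 4·N + 6·N² = [[1, −12, −32], [0, 1, 8], [0, 0, 1]].

[[1, −12, −32], [0, 1, 8], [0, 0, 1]]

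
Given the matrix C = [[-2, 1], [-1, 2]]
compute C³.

[[-6, 3], [-3, 6]]

C² = [[3, 0], [0, 3]]
C³ = [[-6, 3], [-3, 6]]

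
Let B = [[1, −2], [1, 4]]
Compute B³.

[[−11, −38], [19, 46]]

tr B = 5 and det B = 6, so the characteristic polynomial is λ² − (5)λ + (6) with roots 3 and 2.
Eigenvectors give P = [[−1, −2], [1, 1]] with P⁻¹ = [[1, 2], [−1, −1]], and B = P·diag(3, 2)·P⁻¹.
Then B³ = P·diag(27, 8)·P⁻¹ = [[−27, −16], [27, 8]] · [[1, 2], [−1, −1]] = [[−11, −38], [19, 46]].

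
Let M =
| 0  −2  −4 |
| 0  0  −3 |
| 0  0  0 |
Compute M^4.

M is strictly triangular, hence nilpotent: M^3 = 0, so M^4 = 0.

[[0, 0, 0], [0, 0, 0], [0, 0, 0]]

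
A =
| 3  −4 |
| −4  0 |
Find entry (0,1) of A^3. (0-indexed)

A^2 = [[25, −12], [−12, 16]]
A^3 = [[123, −100], [−100, 48]]

−100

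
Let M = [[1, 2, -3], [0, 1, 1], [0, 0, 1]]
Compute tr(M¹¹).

M = I + N where N = [[0, 2, -3], [0, 0, 1], [0, 0, 0]] is strictly upper-triangular, so N³ = 0.
(I + N)¹¹ = I + 11·N + 55·N² = [[1, 22, 77], [0, 1, 11], [0, 0, 1]].

3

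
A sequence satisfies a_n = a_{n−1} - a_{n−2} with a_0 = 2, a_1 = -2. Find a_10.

With companion matrix M = [[1, -1], [1, 0]], [a_n, a_{n−1}]ᵀ = M·[a_{n−1}, a_{n−2}]ᵀ, so [a_10, a_9]ᵀ = M^9·[a_1, a_0]ᵀ.
M^9 = [[-1, 0], [0, -1]], giving [a_10, a_9]ᵀ = [[2], [-2]].

2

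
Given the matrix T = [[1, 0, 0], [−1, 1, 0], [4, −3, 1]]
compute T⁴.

[[1, 0, 0], [−4, 1, 0], [34, −12, 1]]

T = I + N where N = [[0, 0, 0], [−1, 0, 0], [4, −3, 0]] is strictly lower-triangular, so N³ = 0.
(I + N)⁴ = I + 4·N + 6·N² = [[1, 0, 0], [−4, 1, 0], [34, −12, 1]].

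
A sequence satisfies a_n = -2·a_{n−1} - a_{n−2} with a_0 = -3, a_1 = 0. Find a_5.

With companion matrix Q = [[-2, -1], [1, 0]], [a_n, a_{n−1}]ᵀ = Q·[a_{n−1}, a_{n−2}]ᵀ, so [a_5, a_4]ᵀ = Q⁴·[a_1, a_0]ᵀ.
Q⁴ = [[5, 4], [-4, -3]], giving [a_5, a_4]ᵀ = [[-12], [9]].

-12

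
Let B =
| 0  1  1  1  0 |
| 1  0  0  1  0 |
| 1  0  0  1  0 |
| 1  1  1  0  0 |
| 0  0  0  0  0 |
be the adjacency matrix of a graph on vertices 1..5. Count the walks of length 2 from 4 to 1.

The number of length-2 walks from vertex 4 to vertex 1 is entry (4,1) of B², where B is the adjacency matrix.
B² = [[3, 1, 1, 2, 0], [1, 2, 2, 1, 0], [1, 2, 2, 1, 0], [2, 1, 1, 3, 0], [0, 0, 0, 0, 0]]

2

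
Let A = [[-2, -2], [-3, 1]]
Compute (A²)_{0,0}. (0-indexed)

10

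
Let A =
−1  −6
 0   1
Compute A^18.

[[1, 0], [0, 1]]

A² = I (check: tr A = 0 and det A = −1), so A^18 = I since 18 is even.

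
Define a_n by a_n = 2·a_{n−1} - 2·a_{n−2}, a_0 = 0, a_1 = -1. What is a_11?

With companion matrix B = [[2, -2], [1, 0]], [a_n, a_{n−1}]ᵀ = B·[a_{n−1}, a_{n−2}]ᵀ, so [a_11, a_10]ᵀ = B¹⁰·[a_1, a_0]ᵀ.
B¹⁰ = [[32, -64], [32, -32]], giving [a_11, a_10]ᵀ = [[-32], [-32]].

-32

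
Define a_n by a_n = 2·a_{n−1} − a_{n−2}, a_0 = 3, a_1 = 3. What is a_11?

With companion matrix A = [[2, −1], [1, 0]], [a_n, a_{n−1}]ᵀ = A·[a_{n−1}, a_{n−2}]ᵀ, so [a_11, a_10]ᵀ = A^10·[a_1, a_0]ᵀ.
A^10 = [[11, −10], [10, −9]], giving [a_11, a_10]ᵀ = [[3], [3]].

3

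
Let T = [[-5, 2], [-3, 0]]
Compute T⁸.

tr T = -5 and det T = 6, so the characteristic polynomial is λ² − (-5)λ + (6) with roots -2 and -3.
Eigenvectors give P = [[-2, -1], [-3, -1]] with P⁻¹ = [[1, -1], [-3, 2]], and T = P·diag(-2, -3)·P⁻¹.
Then T⁸ = P·diag(256, 6561)·P⁻¹ = [[-512, -6561], [-768, -6561]] · [[1, -1], [-3, 2]] = [[19171, -12610], [18915, -12354]].

[[19171, -12610], [18915, -12354]]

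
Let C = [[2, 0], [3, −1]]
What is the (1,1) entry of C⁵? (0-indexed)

−1

tr C = 1 and det C = −2, so the characteristic polynomial is λ² − (1)λ + (−2) with roots −1 and 2.
Eigenvectors give P = [[0, −1], [1, −1]] with P⁻¹ = [[−1, 1], [−1, 0]], and C = P·diag(−1, 2)·P⁻¹.
Then C⁵ = P·diag(−1, 32)·P⁻¹ = [[0, −32], [−1, −32]] · [[−1, 1], [−1, 0]] = [[32, 0], [33, −1]].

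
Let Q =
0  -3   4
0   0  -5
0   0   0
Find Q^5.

Q is strictly triangular, hence nilpotent: Q^3 = 0, so Q^5 = 0.

[[0, 0, 0], [0, 0, 0], [0, 0, 0]]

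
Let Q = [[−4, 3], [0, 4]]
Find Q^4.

Q^2 = [[16, 0], [0, 16]]
Q^3 = [[−64, 48], [0, 64]]
Q^4 = [[256, 0], [0, 256]]

[[256, 0], [0, 256]]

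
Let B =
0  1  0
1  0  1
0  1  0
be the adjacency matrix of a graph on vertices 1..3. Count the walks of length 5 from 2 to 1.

4

The number of length-5 walks from vertex 2 to vertex 1 is entry (2,1) of B^5, where B is the adjacency matrix.
B^2 = [[1, 0, 1], [0, 2, 0], [1, 0, 1]]
B^3 = [[0, 2, 0], [2, 0, 2], [0, 2, 0]]
B^4 = [[2, 0, 2], [0, 4, 0], [2, 0, 2]]
B^5 = [[0, 4, 0], [4, 0, 4], [0, 4, 0]]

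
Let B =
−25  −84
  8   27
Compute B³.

[[−169, −588], [56, 195]]

tr B = 2 and det B = −3, so the characteristic polynomial is λ² − (2)λ + (−3) with roots −1 and 3.
Eigenvectors give P = [[7, −3], [−2, 1]] with P⁻¹ = [[1, 3], [2, 7]], and B = P·diag(−1, 3)·P⁻¹.
Then B³ = P·diag(−1, 27)·P⁻¹ = [[−7, −81], [2, 27]] · [[1, 3], [2, 7]] = [[−169, −588], [56, 195]].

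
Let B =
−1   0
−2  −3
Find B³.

tr B = −4 and det B = 3, so the characteristic polynomial is λ² − (−4)λ + (3) with roots −1 and −3.
Eigenvectors give P = [[1, 0], [−1, −1]] with P⁻¹ = [[1, 0], [−1, −1]], and B = P·diag(−1, −3)·P⁻¹.
Then B³ = P·diag(−1, −27)·P⁻¹ = [[−1, 0], [1, 27]] · [[1, 0], [−1, −1]] = [[−1, 0], [−26, −27]].

[[−1, 0], [−26, −27]]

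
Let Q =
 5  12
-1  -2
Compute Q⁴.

[[61, 180], [-15, -44]]

tr Q = 3 and det Q = 2, so the characteristic polynomial is λ² − (3)λ + (2) with roots 1 and 2.
Eigenvectors give P = [[-3, 4], [1, -1]] with P⁻¹ = [[1, 4], [1, 3]], and Q = P·diag(1, 2)·P⁻¹.
Then Q⁴ = P·diag(1, 16)·P⁻¹ = [[-3, 64], [1, -16]] · [[1, 4], [1, 3]] = [[61, 180], [-15, -44]].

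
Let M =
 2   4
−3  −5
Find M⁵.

[[92, 124], [−93, −125]]

tr M = −3 and det M = 2, so the characteristic polynomial is λ² − (−3)λ + (2) with roots −2 and −1.
Eigenvectors give P = [[−1, −4], [1, 3]] with P⁻¹ = [[3, 4], [−1, −1]], and M = P·diag(−2, −1)·P⁻¹.
Then M⁵ = P·diag(−32, −1)·P⁻¹ = [[32, 4], [−32, −3]] · [[3, 4], [−1, −1]] = [[92, 124], [−93, −125]].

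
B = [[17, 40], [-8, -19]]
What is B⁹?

tr B = -2 and det B = -3, so the characteristic polynomial is λ² − (-2)λ + (-3) with roots 1 and -3.
Eigenvectors give P = [[-5, -2], [2, 1]] with P⁻¹ = [[-1, -2], [2, 5]], and B = P·diag(1, -3)·P⁻¹.
Then B⁹ = P·diag(1, -19683)·P⁻¹ = [[-5, 39366], [2, -19683]] · [[-1, -2], [2, 5]] = [[78737, 196840], [-39368, -98419]].

[[78737, 196840], [-39368, -98419]]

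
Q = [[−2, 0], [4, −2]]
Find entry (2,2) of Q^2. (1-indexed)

4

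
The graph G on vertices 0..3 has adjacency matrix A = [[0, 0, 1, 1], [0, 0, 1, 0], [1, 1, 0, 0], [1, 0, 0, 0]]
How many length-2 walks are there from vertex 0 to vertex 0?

The number of length-2 walks from vertex 0 to vertex 0 is entry (0,0) of A², where A is the adjacency matrix.
A² = [[2, 1, 0, 0], [1, 1, 0, 0], [0, 0, 2, 1], [0, 0, 1, 1]]

2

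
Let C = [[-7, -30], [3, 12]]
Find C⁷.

[[-18403, -61770], [6177, 20718]]

tr C = 5 and det C = 6, so the characteristic polynomial is λ² − (5)λ + (6) with roots 3 and 2.
Eigenvectors give P = [[-3, 10], [1, -3]] with P⁻¹ = [[3, 10], [1, 3]], and C = P·diag(3, 2)·P⁻¹.
Then C⁷ = P·diag(2187, 128)·P⁻¹ = [[-6561, 1280], [2187, -384]] · [[3, 10], [1, 3]] = [[-18403, -61770], [6177, 20718]].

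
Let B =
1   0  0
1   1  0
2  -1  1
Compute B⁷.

[[1, 0, 0], [7, 1, 0], [-7, -7, 1]]

B = I + N where N = [[0, 0, 0], [1, 0, 0], [2, -1, 0]] is strictly lower-triangular, so N³ = 0.
(I + N)⁷ = I + 7·N + 21·N² = [[1, 0, 0], [7, 1, 0], [-7, -7, 1]].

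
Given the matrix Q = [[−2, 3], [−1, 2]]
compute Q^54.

[[1, 0], [0, 1]]

Q² = I (check: tr Q = 0 and det Q = −1), so Q^54 = I since 54 is even.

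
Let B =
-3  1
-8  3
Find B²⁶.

B² = I (check: tr B = 0 and det B = -1), so B²⁶ = I since 26 is even.

[[1, 0], [0, 1]]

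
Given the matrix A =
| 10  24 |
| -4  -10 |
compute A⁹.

tr A = 0 and det A = -4, so the characteristic polynomial is λ² − (0)λ + (-4) with roots 2 and -2.
Eigenvectors give P = [[3, -2], [-1, 1]] with P⁻¹ = [[1, 2], [1, 3]], and A = P·diag(2, -2)·P⁻¹.
Then A⁹ = P·diag(512, -512)·P⁻¹ = [[1536, 1024], [-512, -512]] · [[1, 2], [1, 3]] = [[2560, 6144], [-1024, -2560]].

[[2560, 6144], [-1024, -2560]]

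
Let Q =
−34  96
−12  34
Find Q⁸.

[[256, 0], [0, 256]]

tr Q = 0 and det Q = −4, so the characteristic polynomial is λ² − (0)λ + (−4) with roots −2 and 2.
Eigenvectors give P = [[3, −8], [1, −3]] with P⁻¹ = [[3, −8], [1, −3]], and Q = P·diag(−2, 2)·P⁻¹.
Then Q⁸ = P·diag(256, 256)·P⁻¹ = [[768, −2048], [256, −768]] · [[3, −8], [1, −3]] = [[256, 0], [0, 256]].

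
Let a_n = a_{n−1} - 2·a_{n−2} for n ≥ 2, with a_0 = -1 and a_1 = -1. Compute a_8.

With companion matrix Q = [[1, -2], [1, 0]], [a_n, a_{n−1}]ᵀ = Q·[a_{n−1}, a_{n−2}]ᵀ, so [a_8, a_7]ᵀ = Q^7·[a_1, a_0]ᵀ.
Q^7 = [[-3, -14], [7, -10]], giving [a_8, a_7]ᵀ = [[17], [3]].

17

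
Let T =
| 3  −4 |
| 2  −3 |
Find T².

[[1, 0], [0, 1]]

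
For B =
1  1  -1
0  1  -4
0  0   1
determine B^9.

B = I + N where N = [[0, 1, -1], [0, 0, -4], [0, 0, 0]] is strictly upper-triangular, so N^3 = 0.
(I + N)^9 = I + 9·N + 36·N^2 = [[1, 9, -153], [0, 1, -36], [0, 0, 1]].

[[1, 9, -153], [0, 1, -36], [0, 0, 1]]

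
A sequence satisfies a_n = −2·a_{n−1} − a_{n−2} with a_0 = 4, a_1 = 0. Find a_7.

24

With companion matrix A = [[−2, −1], [1, 0]], [a_n, a_{n−1}]ᵀ = A·[a_{n−1}, a_{n−2}]ᵀ, so [a_7, a_6]ᵀ = A⁶·[a_1, a_0]ᵀ.
A⁶ = [[7, 6], [−6, −5]], giving [a_7, a_6]ᵀ = [[24], [−20]].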